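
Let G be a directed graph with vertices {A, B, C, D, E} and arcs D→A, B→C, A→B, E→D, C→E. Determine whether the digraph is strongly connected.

From E we can reach every vertex (A, B, C, D, E), and every vertex can reach E (A, B, C, D, E). So the whole graph is one strongly connected component.

Yes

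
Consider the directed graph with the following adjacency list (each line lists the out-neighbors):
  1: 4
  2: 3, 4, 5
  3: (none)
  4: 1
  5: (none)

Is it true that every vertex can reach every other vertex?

No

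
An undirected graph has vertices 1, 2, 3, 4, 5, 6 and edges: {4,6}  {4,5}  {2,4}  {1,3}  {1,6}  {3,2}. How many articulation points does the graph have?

1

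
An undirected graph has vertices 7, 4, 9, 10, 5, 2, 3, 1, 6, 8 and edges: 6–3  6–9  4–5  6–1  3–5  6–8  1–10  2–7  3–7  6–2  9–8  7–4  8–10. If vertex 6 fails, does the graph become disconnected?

Yes

Deleting 6 raises the number of components from 1 to 2, so 6 is a cut vertex.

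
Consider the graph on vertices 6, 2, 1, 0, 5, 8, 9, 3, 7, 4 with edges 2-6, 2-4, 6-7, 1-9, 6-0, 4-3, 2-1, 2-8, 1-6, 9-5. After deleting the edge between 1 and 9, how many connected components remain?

2

Before removal there is 1 component.
1-9 is a bridge — removing it separates 1's side from 9's side.
After removal: 2 components.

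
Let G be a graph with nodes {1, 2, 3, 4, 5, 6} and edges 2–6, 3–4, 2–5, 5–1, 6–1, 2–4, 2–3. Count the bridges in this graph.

The edges on the cycle 2-3-4-2 are not bridges since each lies on that cycle.
Every edge lies on some cycle, so there are no bridges.

0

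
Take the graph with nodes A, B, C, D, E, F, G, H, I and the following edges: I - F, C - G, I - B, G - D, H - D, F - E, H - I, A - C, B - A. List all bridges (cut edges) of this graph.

The edges on the cycle H-I-B-A-C-G-D-H are not bridges since each lies on that cycle.
But removing I - F disconnects I from F; removing E - F disconnects E from F — these are bridges.

E-F, F-I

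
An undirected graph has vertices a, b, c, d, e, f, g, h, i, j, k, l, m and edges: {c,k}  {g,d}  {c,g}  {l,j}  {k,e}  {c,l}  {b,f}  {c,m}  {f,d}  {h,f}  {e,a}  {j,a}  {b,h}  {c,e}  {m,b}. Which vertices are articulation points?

c

Removing c increases the component count from 2 to 3, so c is a cut vertex.
By contrast removing e leaves 2 components; it is not a cut vertex. No other vertex is a cut vertex either.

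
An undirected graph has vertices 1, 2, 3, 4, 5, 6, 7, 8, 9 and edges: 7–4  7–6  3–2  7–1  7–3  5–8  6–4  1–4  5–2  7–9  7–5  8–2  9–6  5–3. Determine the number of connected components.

Starting from 1 we can reach 1, 2, 3, 4, 5, 6, 7, 8, 9. That is one component of size 9.
Total: 1 component.

1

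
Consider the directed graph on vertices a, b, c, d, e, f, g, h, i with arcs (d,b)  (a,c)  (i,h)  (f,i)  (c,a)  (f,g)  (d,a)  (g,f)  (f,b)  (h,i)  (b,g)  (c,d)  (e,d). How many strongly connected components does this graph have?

4

{b, f, g} are all mutually reachable — one SCC of size 3.
{a, c, d} are all mutually reachable — one SCC of size 3.
{h, i} are all mutually reachable — one SCC of size 2.
{e} is an SCC by itself.
That gives 4 strongly connected components.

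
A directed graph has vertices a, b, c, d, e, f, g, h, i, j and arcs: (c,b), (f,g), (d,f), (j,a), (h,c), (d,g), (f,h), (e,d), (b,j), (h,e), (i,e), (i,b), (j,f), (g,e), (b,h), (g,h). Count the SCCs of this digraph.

{b, c, d, e, f, g, h, j} are all mutually reachable — one SCC of size 8.
{a} is an SCC by itself.
{i} is an SCC by itself.
That gives 3 strongly connected components.

3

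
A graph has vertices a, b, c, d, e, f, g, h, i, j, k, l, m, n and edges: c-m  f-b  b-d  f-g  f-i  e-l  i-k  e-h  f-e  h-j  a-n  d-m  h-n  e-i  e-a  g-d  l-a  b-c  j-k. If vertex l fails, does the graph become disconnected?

No

Deleting l leaves 1 component (was 1) (its neighbors a, e remain connected to each other), so l is not a cut vertex.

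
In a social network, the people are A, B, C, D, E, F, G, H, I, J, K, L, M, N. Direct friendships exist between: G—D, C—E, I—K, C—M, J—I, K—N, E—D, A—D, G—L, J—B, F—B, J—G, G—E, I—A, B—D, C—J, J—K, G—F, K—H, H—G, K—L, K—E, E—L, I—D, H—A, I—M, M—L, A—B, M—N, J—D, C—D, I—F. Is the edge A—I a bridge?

After removing A—I, the path A-D-I still connects them, so the edge is not a bridge.

No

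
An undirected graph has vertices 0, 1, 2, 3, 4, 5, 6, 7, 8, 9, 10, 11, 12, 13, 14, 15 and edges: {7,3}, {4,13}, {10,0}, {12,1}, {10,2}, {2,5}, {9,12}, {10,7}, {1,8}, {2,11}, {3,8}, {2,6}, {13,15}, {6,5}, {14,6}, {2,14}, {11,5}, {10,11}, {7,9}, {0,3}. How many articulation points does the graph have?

2

Removing 10 increases the component count from 2 to 3, so 10 is a cut vertex.
Removing 13 increases the component count from 2 to 3, so 13 is a cut vertex.
By contrast removing 2 leaves 2 components; it is not a cut vertex. No other vertex is a cut vertex either.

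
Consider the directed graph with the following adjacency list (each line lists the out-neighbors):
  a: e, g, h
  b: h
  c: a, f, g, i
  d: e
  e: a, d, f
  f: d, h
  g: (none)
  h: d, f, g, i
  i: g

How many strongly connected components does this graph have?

{a, d, e, f, h} are all mutually reachable — one SCC of size 5.
{b} is an SCC by itself.
{g} is an SCC by itself.
{i} is an SCC by itself.
{c} is an SCC by itself.
That gives 5 strongly connected components.

5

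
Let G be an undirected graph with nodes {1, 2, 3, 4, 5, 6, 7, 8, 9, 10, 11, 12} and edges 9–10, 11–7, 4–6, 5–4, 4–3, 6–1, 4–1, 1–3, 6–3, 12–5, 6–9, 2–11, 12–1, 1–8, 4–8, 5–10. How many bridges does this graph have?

The edges on the cycle 5-4-6-9-10-5 are not bridges since each lies on that cycle.
But removing 11–7 disconnects 11 from 7; removing 2–11 disconnects 2 from 11 — these are bridges.
That makes 2 bridges.

2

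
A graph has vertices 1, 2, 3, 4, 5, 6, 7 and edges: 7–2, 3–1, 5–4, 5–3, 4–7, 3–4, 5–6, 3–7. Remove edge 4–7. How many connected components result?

4 and 7 are still connected via 4-3-7, so the component count stays at 1.

1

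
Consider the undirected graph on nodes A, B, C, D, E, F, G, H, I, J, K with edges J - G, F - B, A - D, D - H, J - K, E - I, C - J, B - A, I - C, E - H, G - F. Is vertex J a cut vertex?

Yes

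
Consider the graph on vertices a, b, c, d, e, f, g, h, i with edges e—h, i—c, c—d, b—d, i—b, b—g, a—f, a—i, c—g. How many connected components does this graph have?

2

Starting from e we can reach e, h. That is one component of size 2.
Starting from a we can reach a, b, c, d, f, g, i. That is one component of size 7.
Total: 2 components.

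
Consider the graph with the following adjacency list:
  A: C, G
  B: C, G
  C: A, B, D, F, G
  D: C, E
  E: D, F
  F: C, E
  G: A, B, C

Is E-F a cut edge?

No

After removing E-F, the path E-D-C-F still connects them, so the edge is not a bridge.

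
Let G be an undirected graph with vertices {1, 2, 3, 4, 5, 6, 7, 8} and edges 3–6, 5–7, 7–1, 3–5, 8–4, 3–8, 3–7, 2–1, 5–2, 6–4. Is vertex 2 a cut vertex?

Deleting 2 leaves 1 component (was 1) (its neighbors 1, 5 remain connected to each other), so 2 is not a cut vertex.

No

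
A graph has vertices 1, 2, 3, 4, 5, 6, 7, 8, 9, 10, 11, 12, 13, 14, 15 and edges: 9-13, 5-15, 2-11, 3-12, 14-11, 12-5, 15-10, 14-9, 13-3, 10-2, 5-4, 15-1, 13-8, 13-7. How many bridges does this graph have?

4

The edges on the cycle 14-9-13-3-12-5-15-10-2-11-14 are not bridges since each lies on that cycle.
But removing 13-8 disconnects 13 from 8; removing 1-15 disconnects 1 from 15; removing 4-5 disconnects 4 from 5; removing 13-7 disconnects 13 from 7 — these are bridges.
That makes 4 bridges.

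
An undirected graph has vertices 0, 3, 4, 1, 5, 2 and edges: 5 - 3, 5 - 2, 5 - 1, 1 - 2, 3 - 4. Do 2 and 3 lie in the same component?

Yes

From 2 we can reach 1, 2, 3, 4, 5, which includes 3.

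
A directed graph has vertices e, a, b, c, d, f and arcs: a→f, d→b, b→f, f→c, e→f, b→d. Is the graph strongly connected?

No

There is no directed path from a to e, so the graph is not strongly connected.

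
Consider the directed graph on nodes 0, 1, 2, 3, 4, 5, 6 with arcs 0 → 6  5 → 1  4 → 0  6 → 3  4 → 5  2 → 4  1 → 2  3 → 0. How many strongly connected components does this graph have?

{1, 2, 4, 5} are all mutually reachable — one SCC of size 4.
{0, 3, 6} are all mutually reachable — one SCC of size 3.
That gives 2 strongly connected components.

2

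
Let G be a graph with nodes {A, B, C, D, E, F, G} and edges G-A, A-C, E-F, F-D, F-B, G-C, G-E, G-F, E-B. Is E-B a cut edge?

After removing E-B, the path E-F-B still connects them, so the edge is not a bridge.

No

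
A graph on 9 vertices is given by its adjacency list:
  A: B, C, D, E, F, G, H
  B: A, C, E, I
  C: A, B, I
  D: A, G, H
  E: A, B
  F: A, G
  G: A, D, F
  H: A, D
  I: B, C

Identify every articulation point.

A

Removing A increases the component count from 1 to 2, so A is a cut vertex.
By contrast removing B leaves 1 component; it is not a cut vertex. No other vertex is a cut vertex either.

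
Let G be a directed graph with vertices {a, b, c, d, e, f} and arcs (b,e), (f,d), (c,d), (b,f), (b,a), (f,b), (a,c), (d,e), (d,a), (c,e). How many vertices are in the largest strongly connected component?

3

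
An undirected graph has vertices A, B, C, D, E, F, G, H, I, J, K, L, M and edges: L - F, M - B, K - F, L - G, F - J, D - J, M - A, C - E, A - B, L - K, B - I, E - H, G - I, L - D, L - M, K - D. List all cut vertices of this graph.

E, L

Removing E increases the component count from 2 to 3, so E is a cut vertex.
Removing L increases the component count from 2 to 3, so L is a cut vertex.
By contrast removing D leaves 2 components; it is not a cut vertex. No other vertex is a cut vertex either.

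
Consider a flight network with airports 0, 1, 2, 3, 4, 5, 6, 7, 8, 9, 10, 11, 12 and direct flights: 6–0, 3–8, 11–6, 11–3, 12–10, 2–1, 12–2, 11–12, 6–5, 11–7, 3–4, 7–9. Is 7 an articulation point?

Deleting 7 raises the number of components from 1 to 2, so 7 is a cut vertex.

Yes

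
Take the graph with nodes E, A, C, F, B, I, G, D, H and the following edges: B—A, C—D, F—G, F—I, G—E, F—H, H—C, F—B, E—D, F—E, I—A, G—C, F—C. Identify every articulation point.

Removing F increases the component count from 1 to 2, so F is a cut vertex.
By contrast removing C leaves 1 component; it is not a cut vertex. No other vertex is a cut vertex either.

F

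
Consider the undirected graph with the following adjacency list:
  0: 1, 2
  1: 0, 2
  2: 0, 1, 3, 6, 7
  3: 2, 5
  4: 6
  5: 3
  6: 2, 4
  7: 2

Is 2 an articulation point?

Yes

Deleting 2 raises the number of components from 1 to 4, so 2 is a cut vertex.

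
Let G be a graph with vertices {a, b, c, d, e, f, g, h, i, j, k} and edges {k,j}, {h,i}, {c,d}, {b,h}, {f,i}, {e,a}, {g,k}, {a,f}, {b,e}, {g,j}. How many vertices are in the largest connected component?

Starting from c we can reach c, d. That is one component of size 2.
Starting from g we can reach g, j, k. That is one component of size 3.
Starting from a we can reach a, b, e, f, h, i. That is one component of size 6.
The largest has 6 vertices.

6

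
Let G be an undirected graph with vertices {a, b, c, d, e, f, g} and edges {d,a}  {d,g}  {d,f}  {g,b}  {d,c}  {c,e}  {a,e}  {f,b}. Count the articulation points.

Removing d increases the component count from 1 to 2, so d is a cut vertex.
By contrast removing b leaves 1 component; it is not a cut vertex. No other vertex is a cut vertex either.

1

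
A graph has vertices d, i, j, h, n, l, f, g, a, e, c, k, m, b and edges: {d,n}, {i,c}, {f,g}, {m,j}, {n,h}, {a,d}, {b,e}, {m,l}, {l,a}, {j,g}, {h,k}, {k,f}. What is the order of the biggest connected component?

10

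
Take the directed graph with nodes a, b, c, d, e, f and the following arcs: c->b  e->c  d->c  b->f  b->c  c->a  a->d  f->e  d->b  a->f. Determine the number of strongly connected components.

1

{a, b, c, d, e, f} are all mutually reachable — one SCC of size 6.
That gives 1 strongly connected component.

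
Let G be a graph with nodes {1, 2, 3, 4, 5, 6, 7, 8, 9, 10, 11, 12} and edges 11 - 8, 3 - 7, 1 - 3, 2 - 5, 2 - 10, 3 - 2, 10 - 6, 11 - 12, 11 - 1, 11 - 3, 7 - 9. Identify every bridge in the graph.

The edges on the cycle 11-1-3-11 are not bridges since each lies on that cycle.
But removing 2 - 5 disconnects 2 from 5; removing 3 - 7 disconnects 3 from 7; removing 7 - 9 disconnects 7 from 9; removing 11 - 12 disconnects 11 from 12 — these are bridges.
In total 8 edges are bridges.

10-2, 10-6, 11-12, 11-8, 2-3, 2-5, 3-7, 7-9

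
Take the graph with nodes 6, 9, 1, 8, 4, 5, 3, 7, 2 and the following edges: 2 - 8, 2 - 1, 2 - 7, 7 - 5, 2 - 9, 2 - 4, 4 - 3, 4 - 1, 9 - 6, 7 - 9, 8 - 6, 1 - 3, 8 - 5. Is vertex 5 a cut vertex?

No

Deleting 5 leaves 1 component (was 1) (its neighbors 7, 8 remain connected to each other), so 5 is not a cut vertex.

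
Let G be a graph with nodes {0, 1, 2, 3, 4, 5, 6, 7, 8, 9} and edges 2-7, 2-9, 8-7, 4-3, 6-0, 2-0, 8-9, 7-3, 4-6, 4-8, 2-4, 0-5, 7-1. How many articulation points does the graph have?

Removing 0 increases the component count from 1 to 2, so 0 is a cut vertex.
Removing 7 increases the component count from 1 to 2, so 7 is a cut vertex.
By contrast removing 8 leaves 1 component; it is not a cut vertex. No other vertex is a cut vertex either.

2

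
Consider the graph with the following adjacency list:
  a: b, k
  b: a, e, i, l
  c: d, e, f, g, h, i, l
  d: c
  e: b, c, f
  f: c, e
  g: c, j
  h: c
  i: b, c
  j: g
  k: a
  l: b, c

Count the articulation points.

4

Removing a increases the component count from 1 to 2, so a is a cut vertex.
Removing b increases the component count from 1 to 2, so b is a cut vertex.
Removing c increases the component count from 1 to 4, so c is a cut vertex.
Likewise g is a cut vertex.
By contrast removing h leaves 1 component; it is not a cut vertex. No other vertex is a cut vertex either.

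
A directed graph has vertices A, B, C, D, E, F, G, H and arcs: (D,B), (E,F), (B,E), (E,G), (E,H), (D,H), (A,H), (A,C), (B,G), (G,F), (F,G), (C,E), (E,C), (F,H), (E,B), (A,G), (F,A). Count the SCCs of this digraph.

{A, B, C, E, F, G} are all mutually reachable — one SCC of size 6.
{D} is an SCC by itself.
{H} is an SCC by itself.
That gives 3 strongly connected components.

3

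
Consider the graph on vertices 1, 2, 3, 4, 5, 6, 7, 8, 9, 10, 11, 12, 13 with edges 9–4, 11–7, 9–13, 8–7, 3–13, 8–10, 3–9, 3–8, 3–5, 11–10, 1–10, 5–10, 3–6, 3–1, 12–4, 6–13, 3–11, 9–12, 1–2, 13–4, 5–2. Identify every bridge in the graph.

The edges on the cycle 9-12-4-9 are not bridges since each lies on that cycle.
Every edge lies on some cycle, so there are no bridges.

none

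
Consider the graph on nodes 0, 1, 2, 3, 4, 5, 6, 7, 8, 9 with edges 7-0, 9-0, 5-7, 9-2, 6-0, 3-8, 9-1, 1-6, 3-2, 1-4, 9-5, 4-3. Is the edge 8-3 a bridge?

Removing 8-3 leaves no path between 8 and 3: the component count goes from 1 to 2. So it is a bridge.

Yes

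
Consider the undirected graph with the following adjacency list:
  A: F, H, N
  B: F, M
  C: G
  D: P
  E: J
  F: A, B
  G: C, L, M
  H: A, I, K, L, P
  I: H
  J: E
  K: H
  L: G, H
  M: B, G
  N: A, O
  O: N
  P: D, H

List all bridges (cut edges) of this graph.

The edges on the cycle M-B-F-A-H-L-G-M are not bridges since each lies on that cycle.
But removing P-H disconnects P from H; removing N-A disconnects N from A; removing C-G disconnects C from G; removing N-O disconnects N from O — these are bridges.
In total 8 edges are bridges.

A-N, C-G, D-P, E-J, H-I, H-K, H-P, N-O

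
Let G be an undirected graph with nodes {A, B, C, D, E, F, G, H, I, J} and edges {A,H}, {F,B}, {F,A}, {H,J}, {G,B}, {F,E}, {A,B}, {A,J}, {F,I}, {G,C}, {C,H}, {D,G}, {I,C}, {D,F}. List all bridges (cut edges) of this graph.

E-F

The edges on the cycle F-I-C-H-J-A-F are not bridges since each lies on that cycle.
But removing F–E disconnects F from E — this is a bridge.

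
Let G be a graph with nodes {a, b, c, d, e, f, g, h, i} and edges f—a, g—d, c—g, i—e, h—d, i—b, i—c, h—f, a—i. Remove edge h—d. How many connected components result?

h and d are still connected via h-f-a-i-c-g-d, so the component count stays at 1.

1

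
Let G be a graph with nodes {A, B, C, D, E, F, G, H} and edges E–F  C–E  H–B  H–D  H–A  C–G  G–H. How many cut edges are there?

7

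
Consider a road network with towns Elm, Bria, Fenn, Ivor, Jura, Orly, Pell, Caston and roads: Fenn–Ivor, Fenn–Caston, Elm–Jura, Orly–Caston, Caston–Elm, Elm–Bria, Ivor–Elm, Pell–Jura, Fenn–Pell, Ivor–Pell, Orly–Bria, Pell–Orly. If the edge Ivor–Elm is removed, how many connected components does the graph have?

1

Ivor and Elm are still connected via Ivor-Fenn-Caston-Elm, so the component count stays at 1.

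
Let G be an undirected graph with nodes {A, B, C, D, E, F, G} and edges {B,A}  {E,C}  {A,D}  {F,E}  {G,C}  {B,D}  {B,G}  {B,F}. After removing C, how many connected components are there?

1

With C gone, the remaining components are: {A, B, D, E, F, G}.
That is 1 component.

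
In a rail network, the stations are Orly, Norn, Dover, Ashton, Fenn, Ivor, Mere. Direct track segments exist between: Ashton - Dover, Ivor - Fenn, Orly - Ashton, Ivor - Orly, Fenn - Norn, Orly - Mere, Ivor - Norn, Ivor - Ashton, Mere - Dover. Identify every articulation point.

Removing Ivor increases the component count from 1 to 2, so Ivor is a cut vertex.
By contrast removing Ashton leaves 1 component; it is not a cut vertex. No other vertex is a cut vertex either.

Ivor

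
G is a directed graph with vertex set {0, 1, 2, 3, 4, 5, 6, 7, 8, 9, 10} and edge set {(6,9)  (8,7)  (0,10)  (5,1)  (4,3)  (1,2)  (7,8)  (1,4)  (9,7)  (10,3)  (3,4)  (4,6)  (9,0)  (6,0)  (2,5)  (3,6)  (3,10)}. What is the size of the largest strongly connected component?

6

{0, 3, 4, 6, 9, 10} are all mutually reachable — one SCC of size 6.
{1, 2, 5} are all mutually reachable — one SCC of size 3.
{7, 8} are all mutually reachable — one SCC of size 2.
The largest has 6 vertices.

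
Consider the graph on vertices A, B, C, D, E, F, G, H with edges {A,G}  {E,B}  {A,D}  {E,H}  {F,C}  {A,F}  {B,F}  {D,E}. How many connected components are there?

Starting from A we can reach A, B, C, D, E, F, G, H. That is one component of size 8.
Total: 1 component.

1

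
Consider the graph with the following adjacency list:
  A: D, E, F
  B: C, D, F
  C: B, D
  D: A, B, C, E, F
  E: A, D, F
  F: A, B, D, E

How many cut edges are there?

0

The edges on the cycle D-E-A-D are not bridges since each lies on that cycle.
Every edge lies on some cycle, so there are no bridges.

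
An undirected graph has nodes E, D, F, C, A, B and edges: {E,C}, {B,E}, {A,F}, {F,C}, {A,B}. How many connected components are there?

D is isolated — a component by itself.
Starting from A we can reach A, B, C, E, F. That is one component of size 5.
Total: 2 components.

2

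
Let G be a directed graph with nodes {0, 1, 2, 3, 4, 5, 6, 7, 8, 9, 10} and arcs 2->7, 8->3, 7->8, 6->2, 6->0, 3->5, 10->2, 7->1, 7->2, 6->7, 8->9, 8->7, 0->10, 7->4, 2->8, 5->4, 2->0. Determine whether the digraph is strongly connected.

No

There is no directed path from 8 to 6, so the graph is not strongly connected.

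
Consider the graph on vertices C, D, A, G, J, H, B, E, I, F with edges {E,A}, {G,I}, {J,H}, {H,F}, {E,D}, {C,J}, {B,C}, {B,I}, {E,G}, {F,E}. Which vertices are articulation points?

Removing E increases the component count from 1 to 3, so E is a cut vertex.
By contrast removing B leaves 1 component; it is not a cut vertex. No other vertex is a cut vertex either.

E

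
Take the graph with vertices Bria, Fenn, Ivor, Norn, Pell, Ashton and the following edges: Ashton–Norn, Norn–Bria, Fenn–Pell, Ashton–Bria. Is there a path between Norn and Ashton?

From Norn we can reach Bria, Norn, Ashton, which includes Ashton.

Yes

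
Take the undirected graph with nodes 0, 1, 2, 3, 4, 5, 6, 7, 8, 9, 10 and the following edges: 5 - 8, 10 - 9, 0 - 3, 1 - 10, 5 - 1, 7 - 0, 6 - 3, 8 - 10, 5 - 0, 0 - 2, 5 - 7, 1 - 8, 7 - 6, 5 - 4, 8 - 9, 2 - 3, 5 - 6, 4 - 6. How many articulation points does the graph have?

1

Removing 5 increases the component count from 1 to 2, so 5 is a cut vertex.
By contrast removing 1 leaves 1 component; it is not a cut vertex. No other vertex is a cut vertex either.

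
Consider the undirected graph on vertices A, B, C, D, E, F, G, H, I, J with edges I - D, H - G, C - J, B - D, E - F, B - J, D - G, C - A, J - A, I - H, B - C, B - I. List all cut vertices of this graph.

B

Removing B increases the component count from 2 to 3, so B is a cut vertex.
By contrast removing F leaves 2 components; it is not a cut vertex. No other vertex is a cut vertex either.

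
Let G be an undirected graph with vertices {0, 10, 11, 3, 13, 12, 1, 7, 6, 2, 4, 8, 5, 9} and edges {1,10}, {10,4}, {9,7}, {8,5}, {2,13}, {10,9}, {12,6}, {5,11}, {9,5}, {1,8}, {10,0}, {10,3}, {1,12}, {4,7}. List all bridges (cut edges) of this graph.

0-10, 1-12, 10-3, 11-5, 12-6, 13-2

The edges on the cycle 10-4-7-9-10 are not bridges since each lies on that cycle.
But removing 0-10 disconnects 0 from 10; removing 11-5 disconnects 11 from 5; removing 3-10 disconnects 3 from 10; removing 12-1 disconnects 12 from 1 — these are bridges.
In total 6 edges are bridges.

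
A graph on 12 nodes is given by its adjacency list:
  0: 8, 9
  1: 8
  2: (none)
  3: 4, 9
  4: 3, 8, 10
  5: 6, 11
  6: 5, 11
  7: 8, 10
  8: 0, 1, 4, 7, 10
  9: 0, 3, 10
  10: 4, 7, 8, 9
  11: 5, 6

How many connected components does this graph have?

3

2 is isolated — a component by itself.
Starting from 5 we can reach 5, 6, 11. That is one component of size 3.
Starting from 0 we can reach 0, 1, 3, 4, 7, 8, 9, 10. That is one component of size 8.
Total: 3 components.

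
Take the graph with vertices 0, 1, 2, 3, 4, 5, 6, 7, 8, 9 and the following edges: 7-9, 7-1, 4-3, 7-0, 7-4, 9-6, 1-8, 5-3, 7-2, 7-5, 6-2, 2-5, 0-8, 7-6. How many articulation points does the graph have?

1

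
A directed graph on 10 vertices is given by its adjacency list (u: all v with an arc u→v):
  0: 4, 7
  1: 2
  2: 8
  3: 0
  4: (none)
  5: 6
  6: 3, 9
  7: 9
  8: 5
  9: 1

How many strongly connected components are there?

{0, 1, 2, 3, 5, 6, 7, 8, 9} are all mutually reachable — one SCC of size 9.
{4} is an SCC by itself.
That gives 2 strongly connected components.

2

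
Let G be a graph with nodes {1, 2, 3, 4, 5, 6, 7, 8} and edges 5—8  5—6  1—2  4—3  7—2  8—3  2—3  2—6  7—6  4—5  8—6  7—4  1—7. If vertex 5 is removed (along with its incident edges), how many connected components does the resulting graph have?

1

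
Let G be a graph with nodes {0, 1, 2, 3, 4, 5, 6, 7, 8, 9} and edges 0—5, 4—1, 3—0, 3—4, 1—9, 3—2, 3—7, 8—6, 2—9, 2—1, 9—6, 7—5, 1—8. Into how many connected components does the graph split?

Starting from 0 we can reach 0, 1, 2, 3, 4, 5, 6, 7, 8, 9. That is one component of size 10.
Total: 1 component.

1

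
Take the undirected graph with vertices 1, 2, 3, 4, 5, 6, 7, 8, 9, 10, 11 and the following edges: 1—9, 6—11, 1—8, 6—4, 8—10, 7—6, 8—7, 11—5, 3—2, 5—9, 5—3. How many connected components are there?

1

Starting from 1 we can reach 1, 2, 3, 4, 5, 6, 7, 8, 9, 10, 11. That is one component of size 11.
Total: 1 component.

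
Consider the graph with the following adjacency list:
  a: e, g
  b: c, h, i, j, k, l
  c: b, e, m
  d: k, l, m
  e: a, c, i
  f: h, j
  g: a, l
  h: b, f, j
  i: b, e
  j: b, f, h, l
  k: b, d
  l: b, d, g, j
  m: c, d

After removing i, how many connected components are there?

With i gone, the remaining components are: {a, b, c, d, e, f, g, h, j, k, l, m}.
That is 1 component.

1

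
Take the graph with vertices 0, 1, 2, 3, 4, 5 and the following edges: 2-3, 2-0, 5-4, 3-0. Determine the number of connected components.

1 is isolated — a component by itself.
Starting from 4 we can reach 4, 5. That is one component of size 2.
Starting from 0 we can reach 0, 2, 3. That is one component of size 3.
Total: 3 components.

3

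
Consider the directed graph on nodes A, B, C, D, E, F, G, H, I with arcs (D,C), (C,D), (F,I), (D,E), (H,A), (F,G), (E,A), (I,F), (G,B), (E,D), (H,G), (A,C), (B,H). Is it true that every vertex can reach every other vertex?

No

There is no directed path from E to F, so the graph is not strongly connected.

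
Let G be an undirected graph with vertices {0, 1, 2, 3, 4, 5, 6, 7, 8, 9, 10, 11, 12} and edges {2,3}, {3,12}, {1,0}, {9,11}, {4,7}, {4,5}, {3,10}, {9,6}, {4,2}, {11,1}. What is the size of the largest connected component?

8 is isolated — a component by itself.
Starting from 0 we can reach 0, 1, 6, 9, 11. That is one component of size 5.
Starting from 2 we can reach 2, 3, 4, 5, 7, 10, 12. That is one component of size 7.
The largest has 7 vertices.

7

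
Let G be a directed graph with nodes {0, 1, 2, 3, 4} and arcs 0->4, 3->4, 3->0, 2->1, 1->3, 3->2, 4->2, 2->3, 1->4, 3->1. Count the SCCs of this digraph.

{0, 1, 2, 3, 4} are all mutually reachable — one SCC of size 5.
That gives 1 strongly connected component.

1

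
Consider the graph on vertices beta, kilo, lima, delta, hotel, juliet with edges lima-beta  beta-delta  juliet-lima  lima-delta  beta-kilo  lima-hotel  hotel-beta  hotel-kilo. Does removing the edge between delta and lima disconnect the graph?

No

After removing delta-lima, the path delta-beta-lima still connects them, so the edge is not a bridge.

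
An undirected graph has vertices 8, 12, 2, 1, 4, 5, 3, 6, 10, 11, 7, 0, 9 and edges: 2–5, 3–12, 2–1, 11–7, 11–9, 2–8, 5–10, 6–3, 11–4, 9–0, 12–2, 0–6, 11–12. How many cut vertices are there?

Removing 2 increases the component count from 1 to 4, so 2 is a cut vertex.
Removing 5 increases the component count from 1 to 2, so 5 is a cut vertex.
Removing 11 increases the component count from 1 to 3, so 11 is a cut vertex.
Likewise 12 is a cut vertex.
By contrast removing 9 leaves 1 component; it is not a cut vertex. No other vertex is a cut vertex either.

4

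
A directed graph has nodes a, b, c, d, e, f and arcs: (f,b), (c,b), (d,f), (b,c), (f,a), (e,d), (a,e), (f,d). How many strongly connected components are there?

{a, d, e, f} are all mutually reachable — one SCC of size 4.
{b, c} are all mutually reachable — one SCC of size 2.
That gives 2 strongly connected components.

2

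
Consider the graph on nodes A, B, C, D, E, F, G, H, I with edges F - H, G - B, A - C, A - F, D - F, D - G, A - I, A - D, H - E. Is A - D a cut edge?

After removing A - D, the path A-F-D still connects them, so the edge is not a bridge.

No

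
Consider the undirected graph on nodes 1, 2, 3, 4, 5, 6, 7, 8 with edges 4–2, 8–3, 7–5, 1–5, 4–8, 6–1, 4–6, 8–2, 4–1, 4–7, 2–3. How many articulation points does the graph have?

1

Removing 4 increases the component count from 1 to 2, so 4 is a cut vertex.
By contrast removing 8 leaves 1 component; it is not a cut vertex. No other vertex is a cut vertex either.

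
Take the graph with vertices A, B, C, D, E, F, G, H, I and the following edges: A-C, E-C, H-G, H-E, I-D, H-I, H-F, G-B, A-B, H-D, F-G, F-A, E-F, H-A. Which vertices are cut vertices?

Removing H increases the component count from 1 to 2, so H is a cut vertex.
By contrast removing G leaves 1 component; it is not a cut vertex. No other vertex is a cut vertex either.

H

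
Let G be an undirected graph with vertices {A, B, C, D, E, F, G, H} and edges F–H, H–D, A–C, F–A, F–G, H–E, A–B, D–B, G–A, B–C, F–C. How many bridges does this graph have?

1

The edges on the cycle F-H-D-B-C-A-G-F are not bridges since each lies on that cycle.
But removing E–H disconnects E from H — this is a bridge.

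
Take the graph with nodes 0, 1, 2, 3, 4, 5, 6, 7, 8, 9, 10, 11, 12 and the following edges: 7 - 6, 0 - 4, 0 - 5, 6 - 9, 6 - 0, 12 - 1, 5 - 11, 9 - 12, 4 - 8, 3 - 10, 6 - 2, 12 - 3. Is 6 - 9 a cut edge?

Removing 6 - 9 leaves no path between 6 and 9: the component count goes from 1 to 2. So it is a bridge.

Yes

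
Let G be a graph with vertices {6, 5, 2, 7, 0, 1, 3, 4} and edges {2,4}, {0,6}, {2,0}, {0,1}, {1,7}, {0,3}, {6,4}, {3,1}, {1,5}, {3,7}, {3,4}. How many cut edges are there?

The edges on the cycle 0-3-1-0 are not bridges since each lies on that cycle.
But removing 1–5 disconnects 1 from 5 — this is a bridge.

1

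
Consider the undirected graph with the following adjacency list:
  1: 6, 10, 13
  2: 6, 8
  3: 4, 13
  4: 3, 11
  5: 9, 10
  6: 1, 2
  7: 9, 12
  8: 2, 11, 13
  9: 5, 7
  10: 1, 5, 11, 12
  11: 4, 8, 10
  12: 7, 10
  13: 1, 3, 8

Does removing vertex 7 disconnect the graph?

No

Deleting 7 leaves 1 component (was 1) (its neighbors 9, 12 remain connected to each other), so 7 is not a cut vertex.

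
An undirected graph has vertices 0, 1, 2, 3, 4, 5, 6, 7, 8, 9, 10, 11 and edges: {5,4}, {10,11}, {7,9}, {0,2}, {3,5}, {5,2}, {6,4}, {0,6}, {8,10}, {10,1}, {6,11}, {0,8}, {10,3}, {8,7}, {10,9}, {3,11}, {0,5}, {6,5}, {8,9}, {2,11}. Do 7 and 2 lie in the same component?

Yes

From 7 we can reach 0, 1, 2, 3, 4, 5, 6, 7, 8, 9, 10, 11, which includes 2.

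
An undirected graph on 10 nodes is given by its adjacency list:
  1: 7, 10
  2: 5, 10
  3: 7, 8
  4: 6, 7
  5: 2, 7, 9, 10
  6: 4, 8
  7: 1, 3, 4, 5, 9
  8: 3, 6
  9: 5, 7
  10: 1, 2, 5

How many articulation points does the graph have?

Removing 7 increases the component count from 1 to 2, so 7 is a cut vertex.
By contrast removing 5 leaves 1 component; it is not a cut vertex. No other vertex is a cut vertex either.

1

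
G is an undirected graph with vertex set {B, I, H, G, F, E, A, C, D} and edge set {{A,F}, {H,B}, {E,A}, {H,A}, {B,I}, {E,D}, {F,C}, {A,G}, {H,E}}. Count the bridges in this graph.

6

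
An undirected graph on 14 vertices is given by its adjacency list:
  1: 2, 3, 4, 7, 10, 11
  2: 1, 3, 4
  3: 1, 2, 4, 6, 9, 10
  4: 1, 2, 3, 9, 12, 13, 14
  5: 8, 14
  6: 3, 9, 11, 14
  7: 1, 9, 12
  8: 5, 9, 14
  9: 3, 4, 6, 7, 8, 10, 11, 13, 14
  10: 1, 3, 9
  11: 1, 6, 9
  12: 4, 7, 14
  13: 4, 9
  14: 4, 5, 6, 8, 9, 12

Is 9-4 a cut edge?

After removing 9-4, the path 9-3-4 still connects them, so the edge is not a bridge.

No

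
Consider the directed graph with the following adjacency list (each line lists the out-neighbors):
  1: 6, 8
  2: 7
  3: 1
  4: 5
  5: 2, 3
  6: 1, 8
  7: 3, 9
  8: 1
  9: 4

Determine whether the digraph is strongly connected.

No

There is no directed path from 1 to 9, so the graph is not strongly connected.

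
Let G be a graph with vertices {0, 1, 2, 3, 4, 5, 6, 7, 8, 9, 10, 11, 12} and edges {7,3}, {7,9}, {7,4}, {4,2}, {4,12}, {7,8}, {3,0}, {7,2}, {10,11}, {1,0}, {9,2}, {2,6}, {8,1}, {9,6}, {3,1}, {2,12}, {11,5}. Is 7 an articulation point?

Yes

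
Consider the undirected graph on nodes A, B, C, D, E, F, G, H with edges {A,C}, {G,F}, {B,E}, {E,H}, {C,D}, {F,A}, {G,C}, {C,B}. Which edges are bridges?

The edges on the cycle G-F-A-C-G are not bridges since each lies on that cycle.
But removing C—B disconnects C from B; removing C—D disconnects C from D; removing B—E disconnects B from E; removing E—H disconnects E from H — these are bridges.

B-C, B-E, C-D, E-H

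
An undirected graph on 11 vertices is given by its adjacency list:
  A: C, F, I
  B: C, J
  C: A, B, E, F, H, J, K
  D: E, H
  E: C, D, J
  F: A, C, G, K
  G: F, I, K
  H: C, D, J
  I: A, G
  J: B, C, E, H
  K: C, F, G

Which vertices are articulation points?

C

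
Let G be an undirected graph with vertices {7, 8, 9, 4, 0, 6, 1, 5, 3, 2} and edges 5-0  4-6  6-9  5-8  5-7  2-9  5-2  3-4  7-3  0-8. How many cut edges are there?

The edges on the cycle 5-0-8-5 are not bridges since each lies on that cycle.
Every edge lies on some cycle, so there are no bridges.

0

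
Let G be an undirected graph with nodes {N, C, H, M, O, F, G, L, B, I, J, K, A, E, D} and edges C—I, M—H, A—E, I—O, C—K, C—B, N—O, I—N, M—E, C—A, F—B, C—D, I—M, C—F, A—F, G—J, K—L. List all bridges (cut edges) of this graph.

C-D, C-K, G-J, H-M, K-L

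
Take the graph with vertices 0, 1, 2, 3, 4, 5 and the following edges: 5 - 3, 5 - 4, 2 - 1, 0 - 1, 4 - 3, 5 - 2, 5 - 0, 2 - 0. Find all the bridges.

none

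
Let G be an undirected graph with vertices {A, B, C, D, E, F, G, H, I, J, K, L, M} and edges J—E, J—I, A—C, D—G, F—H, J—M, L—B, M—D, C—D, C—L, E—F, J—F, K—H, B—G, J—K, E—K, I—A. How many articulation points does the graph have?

1

Removing J increases the component count from 1 to 2, so J is a cut vertex.
By contrast removing B leaves 1 component; it is not a cut vertex. No other vertex is a cut vertex either.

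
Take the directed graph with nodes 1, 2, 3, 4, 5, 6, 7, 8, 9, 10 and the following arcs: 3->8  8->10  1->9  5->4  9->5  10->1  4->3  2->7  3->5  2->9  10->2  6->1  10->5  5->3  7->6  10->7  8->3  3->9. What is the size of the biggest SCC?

{1, 2, 3, 4, 5, 6, 7, 8, 9, 10} are all mutually reachable — one SCC of size 10.
The largest has 10 vertices.

10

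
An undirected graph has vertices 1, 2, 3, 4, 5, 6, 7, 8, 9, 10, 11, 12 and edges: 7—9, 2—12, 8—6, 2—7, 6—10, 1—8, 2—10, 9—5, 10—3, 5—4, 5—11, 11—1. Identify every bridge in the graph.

10-3, 12-2, 4-5

The edges on the cycle 2-7-9-5-11-1-8-6-10-2 are not bridges since each lies on that cycle.
But removing 10—3 disconnects 10 from 3; removing 4—5 disconnects 4 from 5; removing 2—12 disconnects 2 from 12 — these are bridges.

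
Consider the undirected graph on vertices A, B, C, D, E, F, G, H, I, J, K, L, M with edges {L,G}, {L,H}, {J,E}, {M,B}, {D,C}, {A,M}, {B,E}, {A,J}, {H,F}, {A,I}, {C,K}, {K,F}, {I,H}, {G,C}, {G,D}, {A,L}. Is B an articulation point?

No

Deleting B leaves 1 component (was 1) (its neighbors E, M remain connected to each other), so B is not a cut vertex.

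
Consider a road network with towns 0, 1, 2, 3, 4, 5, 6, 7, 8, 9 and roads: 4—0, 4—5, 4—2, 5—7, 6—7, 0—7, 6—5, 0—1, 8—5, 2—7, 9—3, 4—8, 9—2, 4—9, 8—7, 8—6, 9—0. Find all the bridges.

0-1, 3-9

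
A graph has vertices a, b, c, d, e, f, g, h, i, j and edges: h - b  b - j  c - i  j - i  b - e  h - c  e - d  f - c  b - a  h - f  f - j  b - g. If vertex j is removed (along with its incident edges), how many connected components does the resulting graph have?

With j gone, the remaining components are: {a, b, c, d, e, f, g, h, i}.
That is 1 component.

1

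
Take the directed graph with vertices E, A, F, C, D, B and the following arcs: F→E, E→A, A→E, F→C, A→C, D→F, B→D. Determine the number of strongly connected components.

5

{A, E} are all mutually reachable — one SCC of size 2.
{F} is an SCC by itself.
{D} is an SCC by itself.
{C} is an SCC by itself.
{B} is an SCC by itself.
That gives 5 strongly connected components.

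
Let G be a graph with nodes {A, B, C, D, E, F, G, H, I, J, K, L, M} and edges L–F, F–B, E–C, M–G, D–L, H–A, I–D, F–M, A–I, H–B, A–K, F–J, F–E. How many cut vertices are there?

Removing A increases the component count from 1 to 2, so A is a cut vertex.
Removing E increases the component count from 1 to 2, so E is a cut vertex.
Removing F increases the component count from 1 to 4, so F is a cut vertex.
Likewise M is a cut vertex.
By contrast removing L leaves 1 component; it is not a cut vertex. No other vertex is a cut vertex either.

4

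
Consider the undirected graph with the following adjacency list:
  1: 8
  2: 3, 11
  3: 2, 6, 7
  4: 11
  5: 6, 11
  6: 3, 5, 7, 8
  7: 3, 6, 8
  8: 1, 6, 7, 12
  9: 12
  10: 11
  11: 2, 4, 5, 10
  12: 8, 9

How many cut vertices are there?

3

Removing 8 increases the component count from 1 to 3, so 8 is a cut vertex.
Removing 11 increases the component count from 1 to 3, so 11 is a cut vertex.
Removing 12 increases the component count from 1 to 2, so 12 is a cut vertex.
By contrast removing 3 leaves 1 component; it is not a cut vertex. No other vertex is a cut vertex either.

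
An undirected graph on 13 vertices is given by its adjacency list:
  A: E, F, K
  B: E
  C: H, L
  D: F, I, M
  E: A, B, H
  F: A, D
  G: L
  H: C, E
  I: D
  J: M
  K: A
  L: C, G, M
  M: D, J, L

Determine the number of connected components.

Starting from A we can reach A, B, C, D, E, F, G, H, I, J, K, L, M. That is one component of size 13.
Total: 1 component.

1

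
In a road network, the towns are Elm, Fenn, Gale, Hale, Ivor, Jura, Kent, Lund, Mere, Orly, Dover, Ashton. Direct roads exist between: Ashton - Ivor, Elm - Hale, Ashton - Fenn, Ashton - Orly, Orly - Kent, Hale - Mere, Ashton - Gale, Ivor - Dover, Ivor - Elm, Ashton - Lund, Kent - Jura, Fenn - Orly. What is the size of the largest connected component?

12

Starting from Elm we can reach Elm, Fenn, Gale, Hale, Ivor, Jura, Kent, Lund, Mere, Orly, Dover, Ashton. That is one component of size 12.
The largest has 12 vertices.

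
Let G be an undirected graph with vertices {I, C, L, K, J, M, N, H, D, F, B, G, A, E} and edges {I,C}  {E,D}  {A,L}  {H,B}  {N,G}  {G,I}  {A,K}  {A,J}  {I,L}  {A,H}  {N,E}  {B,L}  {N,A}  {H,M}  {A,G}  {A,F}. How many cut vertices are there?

5

Removing A increases the component count from 1 to 4, so A is a cut vertex.
Removing E increases the component count from 1 to 2, so E is a cut vertex.
Removing H increases the component count from 1 to 2, so H is a cut vertex.
Likewise I, N are cut vertices.
By contrast removing C leaves 1 component; it is not a cut vertex. No other vertex is a cut vertex either.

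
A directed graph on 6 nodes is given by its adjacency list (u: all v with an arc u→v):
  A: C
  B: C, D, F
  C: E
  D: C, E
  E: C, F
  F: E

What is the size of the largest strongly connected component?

{C, E, F} are all mutually reachable — one SCC of size 3.
{A} is an SCC by itself.
{D} is an SCC by itself.
{B} is an SCC by itself.
The largest has 3 vertices.

3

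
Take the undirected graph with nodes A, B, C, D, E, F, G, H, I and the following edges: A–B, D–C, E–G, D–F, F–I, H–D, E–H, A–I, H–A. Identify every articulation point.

A, D, E, H

Removing A increases the component count from 1 to 2, so A is a cut vertex.
Removing D increases the component count from 1 to 2, so D is a cut vertex.
Removing E increases the component count from 1 to 2, so E is a cut vertex.
Likewise H is a cut vertex.
By contrast removing F leaves 1 component; it is not a cut vertex. No other vertex is a cut vertex either.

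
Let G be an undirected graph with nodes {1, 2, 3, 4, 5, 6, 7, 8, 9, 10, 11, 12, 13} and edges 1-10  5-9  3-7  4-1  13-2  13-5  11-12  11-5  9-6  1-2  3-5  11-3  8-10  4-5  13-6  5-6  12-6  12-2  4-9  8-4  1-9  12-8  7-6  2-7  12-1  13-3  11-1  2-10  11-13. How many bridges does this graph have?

The edges on the cycle 12-8-4-1-9-6-12 are not bridges since each lies on that cycle.
Every edge lies on some cycle, so there are no bridges.

0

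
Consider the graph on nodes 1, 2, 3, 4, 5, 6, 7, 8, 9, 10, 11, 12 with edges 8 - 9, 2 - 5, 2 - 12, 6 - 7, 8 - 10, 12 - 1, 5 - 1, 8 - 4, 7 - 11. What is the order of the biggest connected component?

3 is isolated — a component by itself.
Starting from 6 we can reach 6, 7, 11. That is one component of size 3.
Starting from 4 we can reach 4, 8, 9, 10. That is one component of size 4.
Starting from 1 we can reach 1, 2, 5, 12. That is one component of size 4.
The largest has 4 vertices.

4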